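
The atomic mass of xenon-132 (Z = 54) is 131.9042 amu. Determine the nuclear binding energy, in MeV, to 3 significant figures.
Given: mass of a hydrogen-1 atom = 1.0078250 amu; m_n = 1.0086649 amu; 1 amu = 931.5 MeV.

1110 MeV

Z = 54, so N = A − Z = 132 − 54 = 78.
Σm = 54·m(¹H) + 78·m_n = 54.4225500 + 78.6758622 = 133.0984122 amu
Mass defect Δm = 133.0984122 − 131.9042 = 1.1942122 amu
E_B = 1.1942122 × 931.5 = 1112.41 MeV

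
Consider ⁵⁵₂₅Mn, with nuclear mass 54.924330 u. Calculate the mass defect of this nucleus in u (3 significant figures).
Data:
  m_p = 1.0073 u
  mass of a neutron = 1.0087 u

0.519 u

Σm = 25·m_p + 30·m_n = 25.1825 + 30.2610 = 55.4435 u
Δm = 55.4435 − 54.924330 = 0.519170 u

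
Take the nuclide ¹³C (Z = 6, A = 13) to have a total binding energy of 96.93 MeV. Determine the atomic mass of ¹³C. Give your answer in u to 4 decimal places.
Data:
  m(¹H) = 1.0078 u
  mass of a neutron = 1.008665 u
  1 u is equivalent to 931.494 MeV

Mass defect = 96.93 MeV / (931.494 MeV/u) = 0.104059 u
Constituent mass = 6(1.0078) + 7(1.008665) = 13.107455 u
Atomic mass = 13.107455 − 0.104059 = 13.003396 u ≈ 13.0034 u (to 4 decimal places)

13.0034 u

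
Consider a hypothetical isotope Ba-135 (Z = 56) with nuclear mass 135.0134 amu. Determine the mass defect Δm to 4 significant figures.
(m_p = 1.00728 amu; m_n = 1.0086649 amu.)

1.079 amu

With 56 protons and 79 neutrons (A = 135):
Total constituent mass: 56 × 1.00728 + 79 × 1.0086649 = 136.0922071 amu
The mass defect is 136.0922071 − 135.0134 = 1.0788071 amu.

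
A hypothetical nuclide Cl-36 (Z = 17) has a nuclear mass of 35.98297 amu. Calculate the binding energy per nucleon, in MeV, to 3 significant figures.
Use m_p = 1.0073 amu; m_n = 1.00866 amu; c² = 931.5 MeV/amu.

The nucleus contains 17 protons and 36 − 17 = 19 neutrons.
Total constituent mass: 17 × 1.0073 + 19 × 1.00866 = 36.28864 amu
Δm = 36.28864 − 35.98297 = 0.30567 amu
Binding energy = Δm·c² = 0.30567 × 931.5 MeV/amu = 284.732 MeV
Dividing by A = 36 gives 7.909 MeV per nucleon.

7.91 MeV/nucleon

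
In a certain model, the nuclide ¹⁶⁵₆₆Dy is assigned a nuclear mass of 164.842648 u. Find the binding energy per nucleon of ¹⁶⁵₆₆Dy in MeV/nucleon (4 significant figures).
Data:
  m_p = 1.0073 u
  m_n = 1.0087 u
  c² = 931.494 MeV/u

Z = 66, so N = A − Z = 165 − 66 = 99.
Mass of separated nucleons = 66(1.0073) + 99(1.0087) = 66.4818 + 99.8613 = 166.3431 u
The mass defect is 166.3431 − 164.842648 = 1.500452 u.
E_B = 1.500452 × 931.494 = 1397.66 MeV
Dividing by A = 165 gives 8.471 MeV per nucleon.

8.471 MeV/nucleon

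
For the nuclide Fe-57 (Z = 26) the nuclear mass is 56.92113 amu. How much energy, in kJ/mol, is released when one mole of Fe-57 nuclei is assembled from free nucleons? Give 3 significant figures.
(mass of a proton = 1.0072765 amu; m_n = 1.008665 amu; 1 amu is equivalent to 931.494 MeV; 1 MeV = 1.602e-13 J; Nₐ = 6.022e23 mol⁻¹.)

Total constituent mass: 26 × 1.0072765 + 31 × 1.008665 = 57.4578040 amu
Δm = 57.4578040 − 56.92113 = 0.5366740 amu
Binding energy = Δm·c² = 0.5366740 × 931.494 MeV/amu = 499.909 MeV
Per nucleus in joules: 499.909 MeV × 1.602e-13 J/MeV = 8.0085e-11 J
Per mole: 8.0085e-11 J × 6.022e23 mol⁻¹ = 4.8227e+13 J/mol

4.82e+10 kJ/mol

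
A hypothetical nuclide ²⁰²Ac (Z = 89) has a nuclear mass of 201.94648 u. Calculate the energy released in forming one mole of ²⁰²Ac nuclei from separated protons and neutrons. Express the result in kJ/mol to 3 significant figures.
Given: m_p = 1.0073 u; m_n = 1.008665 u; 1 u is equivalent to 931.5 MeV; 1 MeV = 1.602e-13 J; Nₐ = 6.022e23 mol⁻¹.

1.51e+11 kJ/mol

Z = 89, so N = A − Z = 202 − 89 = 113.
Total constituent mass: 89 × 1.0073 + 113 × 1.008665 = 203.628845 u
The mass defect is 203.628845 − 201.94648 = 1.682365 u.
Binding energy = Δm·c² = 1.682365 × 931.5 MeV/u = 1567.12 MeV
Per nucleus in joules: 1567.12 MeV × 1.602e-13 J/MeV = 2.5105e-10 J
Per mole: 2.5105e-10 J × 6.022e23 mol⁻¹ = 1.5118e+14 J/mol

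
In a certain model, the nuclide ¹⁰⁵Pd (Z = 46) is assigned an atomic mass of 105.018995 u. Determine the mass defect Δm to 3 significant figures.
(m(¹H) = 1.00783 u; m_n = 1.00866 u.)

0.852 u

The nucleus contains 46 protons and 105 − 46 = 59 neutrons.
Total constituent mass: 46 × 1.00783 + 59 × 1.00866 = 105.87112 u
Mass defect Δm = 105.87112 − 105.018995 = 0.852125 u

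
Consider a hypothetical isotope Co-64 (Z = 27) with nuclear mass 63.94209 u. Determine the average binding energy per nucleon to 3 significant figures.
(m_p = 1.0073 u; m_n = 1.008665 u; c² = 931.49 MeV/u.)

8.38 MeV/nucleon

Mass of separated nucleons = 27(1.0073) + 37(1.008665) = 27.1971 + 37.320605 = 64.517705 u
The mass defect is 64.517705 − 63.94209 = 0.575615 u.
Binding energy = Δm·c² = 0.575615 × 931.49 MeV/u = 536.180 MeV
BE/A = 536.180 MeV / 64 = 8.378 MeV/nucleon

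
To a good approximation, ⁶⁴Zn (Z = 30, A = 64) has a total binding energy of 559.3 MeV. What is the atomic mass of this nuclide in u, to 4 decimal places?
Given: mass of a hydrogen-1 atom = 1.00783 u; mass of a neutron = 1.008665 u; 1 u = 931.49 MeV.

63.9291 u

Mass defect = 559.3 MeV / (931.49 MeV/u) = 0.600436 u
Constituent mass = 30(1.00783) + 34(1.008665) = 64.529510 u
Atomic mass = 64.529510 − 0.600436 = 63.929074 u ≈ 63.9291 u (to 4 decimal places)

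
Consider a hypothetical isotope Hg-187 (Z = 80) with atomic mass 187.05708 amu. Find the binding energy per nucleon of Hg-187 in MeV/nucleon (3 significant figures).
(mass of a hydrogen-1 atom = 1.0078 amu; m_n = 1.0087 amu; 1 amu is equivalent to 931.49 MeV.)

With 80 protons and 107 neutrons (A = 187):
Mass of separated nucleons = 80(1.0078) + 107(1.0087) = 80.6240 + 107.9309 = 188.5549 amu
The mass defect is 188.5549 − 187.05708 = 1.49782 amu.
Binding energy = Δm·c² = 1.49782 × 931.49 MeV/amu = 1395.20 MeV
Per nucleon: 1395.20 / 187 = 7.461 MeV

7.46 MeV/nucleon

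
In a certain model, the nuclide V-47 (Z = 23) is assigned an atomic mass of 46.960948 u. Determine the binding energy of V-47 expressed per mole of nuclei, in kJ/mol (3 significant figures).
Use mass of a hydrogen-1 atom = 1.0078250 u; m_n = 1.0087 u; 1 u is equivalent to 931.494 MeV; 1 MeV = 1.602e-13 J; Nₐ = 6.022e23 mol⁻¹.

3.84e+10 kJ/mol

With 23 protons and 24 neutrons (A = 47):
Mass of separated nucleons = 23(1.0078250) + 24(1.0087) = 23.1799750 + 24.2088 = 47.3887750 u
The mass defect is 47.3887750 − 46.960948 = 0.4278270 u.
E_B = 0.4278270 × 931.494 = 398.518 MeV
Per nucleus in joules: 398.518 MeV × 1.602e-13 J/MeV = 6.3843e-11 J
Per mole: 6.3843e-11 J × 6.022e23 mol⁻¹ = 3.8446e+13 J/mol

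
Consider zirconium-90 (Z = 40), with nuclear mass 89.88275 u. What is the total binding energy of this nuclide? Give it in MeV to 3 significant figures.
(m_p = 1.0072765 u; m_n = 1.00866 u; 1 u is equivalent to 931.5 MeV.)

784 MeV

Z = 40, so N = A − Z = 90 − 40 = 50.
Mass of separated nucleons = 40(1.0072765) + 50(1.00866) = 40.2910600 + 50.43300 = 90.7240600 u
Δm = 90.7240600 − 89.88275 = 0.8413100 u
Binding energy = Δm·c² = 0.8413100 × 931.5 MeV/u = 783.680 MeV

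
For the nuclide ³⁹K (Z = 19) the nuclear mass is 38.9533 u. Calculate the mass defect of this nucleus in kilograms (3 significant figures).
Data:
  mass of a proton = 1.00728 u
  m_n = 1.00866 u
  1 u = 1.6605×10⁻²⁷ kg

With 19 protons and 20 neutrons (A = 39):
Σm = 19·m_p + 20·m_n = 19.13832 + 20.17320 = 39.31152 u
The mass defect is 39.31152 − 38.9533 = 0.35822 u.
In SI units: 0.35822 u × 1.6605×10⁻²⁷ kg/u = 5.9482e-28 kg

5.95e-28 kg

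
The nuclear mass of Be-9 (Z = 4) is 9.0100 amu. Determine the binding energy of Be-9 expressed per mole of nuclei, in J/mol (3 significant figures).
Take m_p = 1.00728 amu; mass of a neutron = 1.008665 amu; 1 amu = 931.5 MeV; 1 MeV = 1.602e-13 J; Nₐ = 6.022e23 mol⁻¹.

Mass of separated nucleons = 4(1.00728) + 5(1.008665) = 4.02912 + 5.043325 = 9.072445 amu
Mass defect Δm = 9.072445 − 9.0100 = 0.062445 amu
E_B = 0.062445 × 931.5 = 58.1675 MeV
Per nucleus in joules: 58.1675 MeV × 1.602e-13 J/MeV = 9.3184e-12 J
Per mole: 9.3184e-12 J × 6.022e23 mol⁻¹ = 5.6115e+12 J/mol

5.61e+12 J/mol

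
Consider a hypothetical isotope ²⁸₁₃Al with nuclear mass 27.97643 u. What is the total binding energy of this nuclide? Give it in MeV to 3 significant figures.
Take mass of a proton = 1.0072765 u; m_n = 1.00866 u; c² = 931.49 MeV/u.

231 MeV

With 13 protons and 15 neutrons (A = 28):
Total constituent mass: 13 × 1.0072765 + 15 × 1.00866 = 28.2244945 u
Δm = 28.2244945 − 27.97643 = 0.2480645 u
Binding energy = Δm·c² = 0.2480645 × 931.49 MeV/u = 231.070 MeV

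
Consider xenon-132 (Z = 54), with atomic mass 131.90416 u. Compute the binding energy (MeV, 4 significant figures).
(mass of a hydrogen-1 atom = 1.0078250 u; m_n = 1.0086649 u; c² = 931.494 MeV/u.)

1112 MeV

Σm = 54·m(¹H) + 78·m_n = 54.4225500 + 78.6758622 = 133.0984122 u
Mass defect Δm = 133.0984122 − 131.90416 = 1.1942522 u
Converting to energy: 1.1942522 u × 931.494 MeV/u = 1112.44 MeV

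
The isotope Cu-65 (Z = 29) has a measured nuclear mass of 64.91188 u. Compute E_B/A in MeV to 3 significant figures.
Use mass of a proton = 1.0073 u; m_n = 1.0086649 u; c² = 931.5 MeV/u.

Total constituent mass: 29 × 1.0073 + 36 × 1.0086649 = 65.5236364 u
Mass defect Δm = 65.5236364 − 64.91188 = 0.6117564 u
E_B = 0.6117564 × 931.5 = 569.851 MeV
BE/A = 569.851 MeV / 65 = 8.767 MeV/nucleon

8.77 MeV/nucleon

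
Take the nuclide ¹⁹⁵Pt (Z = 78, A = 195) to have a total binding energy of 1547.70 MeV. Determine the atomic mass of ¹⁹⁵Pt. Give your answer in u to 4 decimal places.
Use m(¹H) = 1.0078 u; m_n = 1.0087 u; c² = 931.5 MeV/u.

194.9648 u

Mass defect = 1547.70 MeV / (931.5 MeV/u) = 1.661514 u
Constituent mass = 78(1.0078) + 117(1.0087) = 196.6263 u
Atomic mass = 196.6263 − 1.661514 = 194.964786 u ≈ 194.9648 u (to 4 decimal places)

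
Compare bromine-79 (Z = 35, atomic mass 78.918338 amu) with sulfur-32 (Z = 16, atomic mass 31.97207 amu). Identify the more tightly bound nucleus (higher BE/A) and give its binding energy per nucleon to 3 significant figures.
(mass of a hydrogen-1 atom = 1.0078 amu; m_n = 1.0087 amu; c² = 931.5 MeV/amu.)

bromine-79; 8.70 MeV/nucleon

bromine-79: Σm = 35(1.0078) + 44(1.0087) = 79.6558 amu; Δm = 0.737462 amu; E_B = 686.95 MeV; E_B/A = 8.696 MeV
sulfur-32: Σm = 16(1.0078) + 16(1.0087) = 32.2640 amu; Δm = 0.29193 amu; E_B = 271.93 MeV; E_B/A = 8.498 MeV
bromine-79 has the higher binding energy per nucleon, so it is the more tightly bound nucleus.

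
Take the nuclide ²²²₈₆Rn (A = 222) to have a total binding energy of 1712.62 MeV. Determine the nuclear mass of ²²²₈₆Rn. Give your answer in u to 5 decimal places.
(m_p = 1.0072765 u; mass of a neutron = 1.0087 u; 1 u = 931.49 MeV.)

221.97040 u

Mass defect = 1712.62 MeV / (931.49 MeV/u) = 1.8385812 u
Constituent mass = 86(1.0072765) + 136(1.0087) = 223.8089790 u
Nuclear mass = 223.8089790 − 1.8385812 = 221.9703978 u ≈ 221.97040 u (to 5 decimal places)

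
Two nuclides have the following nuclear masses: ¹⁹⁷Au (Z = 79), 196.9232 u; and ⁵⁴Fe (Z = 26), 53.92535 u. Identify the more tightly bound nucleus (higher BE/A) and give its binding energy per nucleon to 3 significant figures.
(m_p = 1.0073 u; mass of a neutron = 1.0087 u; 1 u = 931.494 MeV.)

⁵⁴Fe; 8.76 MeV/nucleon

¹⁹⁷Au: Σm = 79(1.0073) + 118(1.0087) = 198.6033 u; Δm = 1.6801 u; E_B = 1565.0 MeV; E_B/A = 7.944 MeV
⁵⁴Fe: Σm = 26(1.0073) + 28(1.0087) = 54.4334 u; Δm = 0.50805 u; E_B = 473.25 MeV; E_B/A = 8.764 MeV
⁵⁴Fe has the higher binding energy per nucleon, so it is the more tightly bound nucleus.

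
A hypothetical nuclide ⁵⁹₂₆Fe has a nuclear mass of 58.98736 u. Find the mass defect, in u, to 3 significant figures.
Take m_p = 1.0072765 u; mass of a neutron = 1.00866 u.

Mass of separated nucleons = 26(1.0072765) + 33(1.00866) = 26.1891890 + 33.28578 = 59.4749690 u
The mass defect is 59.4749690 − 58.98736 = 0.4876090 u.

0.488 u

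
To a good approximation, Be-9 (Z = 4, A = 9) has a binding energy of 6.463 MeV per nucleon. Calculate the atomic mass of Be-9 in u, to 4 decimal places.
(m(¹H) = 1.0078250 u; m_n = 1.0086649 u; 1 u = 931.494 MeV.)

9.0122 u

Total binding energy = 9 × 6.463 = 58.167 MeV
Mass defect = 58.167 MeV / (931.494 MeV/u) = 0.062445 u
Constituent mass = 4(1.0078250) + 5(1.0086649) = 9.0746245 u
Atomic mass = 9.0746245 − 0.062445 = 9.0121795 u ≈ 9.0122 u (to 4 decimal places)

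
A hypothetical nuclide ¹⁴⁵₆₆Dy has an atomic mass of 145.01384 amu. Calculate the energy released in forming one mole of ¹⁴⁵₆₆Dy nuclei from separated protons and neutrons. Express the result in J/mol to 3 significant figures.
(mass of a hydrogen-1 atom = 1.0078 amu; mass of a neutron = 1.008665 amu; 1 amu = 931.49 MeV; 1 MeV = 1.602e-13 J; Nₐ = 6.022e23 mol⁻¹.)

With 66 protons and 79 neutrons (A = 145):
Σm = 66·m(¹H) + 79·m_n = 66.5148 + 79.684535 = 146.199335 amu
The mass defect is 146.199335 − 145.01384 = 1.185495 amu.
Binding energy = Δm·c² = 1.185495 × 931.49 MeV/amu = 1104.28 MeV
Per nucleus in joules: 1104.28 MeV × 1.602e-13 J/MeV = 1.7691e-10 J
Per mole: 1.7691e-10 J × 6.022e23 mol⁻¹ = 1.0654e+14 J/mol

1.07e+14 J/mol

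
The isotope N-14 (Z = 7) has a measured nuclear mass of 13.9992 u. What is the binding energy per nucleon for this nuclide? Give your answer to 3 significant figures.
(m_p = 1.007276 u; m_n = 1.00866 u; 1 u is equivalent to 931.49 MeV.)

The nucleus contains 7 protons and 14 − 7 = 7 neutrons.
Total constituent mass: 7 × 1.007276 + 7 × 1.00866 = 14.111552 u
The mass defect is 14.111552 − 13.9992 = 0.112352 u.
Converting to energy: 0.112352 u × 931.49 MeV/u = 104.655 MeV
Per nucleon: 104.655 / 14 = 7.475 MeV

7.48 MeV/nucleon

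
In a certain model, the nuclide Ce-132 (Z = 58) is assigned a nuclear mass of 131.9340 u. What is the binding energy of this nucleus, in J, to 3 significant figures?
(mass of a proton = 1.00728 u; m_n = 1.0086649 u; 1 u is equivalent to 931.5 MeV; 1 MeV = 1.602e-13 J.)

1.69e-10 J

Z = 58, so N = A − Z = 132 − 58 = 74.
Total constituent mass: 58 × 1.00728 + 74 × 1.0086649 = 133.0634426 u
Δm = 133.0634426 − 131.9340 = 1.1294426 u
Binding energy = Δm·c² = 1.1294426 × 931.5 MeV/u = 1052.08 MeV
In joules: 1052.08 MeV × 1.602e-13 J/MeV = 1.6854e-10 J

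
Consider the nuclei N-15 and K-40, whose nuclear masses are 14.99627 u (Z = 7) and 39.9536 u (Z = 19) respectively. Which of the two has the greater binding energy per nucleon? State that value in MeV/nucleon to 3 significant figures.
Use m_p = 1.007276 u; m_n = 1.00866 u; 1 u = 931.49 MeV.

N-15: Σm = 7(1.007276) + 8(1.00866) = 15.120212 u; Δm = 0.123942 u; E_B = 115.45 MeV; E_B/A = 7.697 MeV
K-40: Σm = 19(1.007276) + 21(1.00866) = 40.320104 u; Δm = 0.366504 u; E_B = 341.395 MeV; E_B/A = 8.5349 MeV
K-40 has the higher binding energy per nucleon, so it is the more tightly bound nucleus.

K-40; 8.53 MeV/nucleon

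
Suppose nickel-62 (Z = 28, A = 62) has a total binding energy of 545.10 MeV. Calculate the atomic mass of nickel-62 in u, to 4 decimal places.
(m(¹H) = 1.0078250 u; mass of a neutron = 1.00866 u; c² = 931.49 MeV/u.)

Mass defect = 545.10 MeV / (931.49 MeV/u) = 0.585191 u
Constituent mass = 28(1.0078250) + 34(1.00866) = 62.5135400 u
Atomic mass = 62.5135400 − 0.585191 = 61.9283490 u ≈ 61.9283 u (to 4 decimal places)

61.9283 u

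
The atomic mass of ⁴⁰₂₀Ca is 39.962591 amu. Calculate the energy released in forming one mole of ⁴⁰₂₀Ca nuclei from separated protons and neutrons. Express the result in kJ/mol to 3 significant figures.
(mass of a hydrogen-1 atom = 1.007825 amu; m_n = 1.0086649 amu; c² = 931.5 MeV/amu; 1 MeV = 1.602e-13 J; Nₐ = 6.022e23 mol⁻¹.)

The nucleus contains 20 protons and 40 − 20 = 20 neutrons.
Total constituent mass: 20 × 1.007825 + 20 × 1.0086649 = 40.3297980 amu
The mass defect is 40.3297980 − 39.962591 = 0.3672070 amu.
E_B = 0.3672070 × 931.5 = 342.053 MeV
Per nucleus in joules: 342.053 MeV × 1.602e-13 J/MeV = 5.4797e-11 J
Per mole: 5.4797e-11 J × 6.022e23 mol⁻¹ = 3.2999e+13 J/mol

3.30e+10 kJ/mol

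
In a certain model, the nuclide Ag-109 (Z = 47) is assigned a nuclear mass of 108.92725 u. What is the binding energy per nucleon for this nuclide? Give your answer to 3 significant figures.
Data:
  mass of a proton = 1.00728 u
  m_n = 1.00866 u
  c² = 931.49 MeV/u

Σm = 47·m_p + 62·m_n = 47.34216 + 62.53692 = 109.87908 u
Mass defect Δm = 109.87908 − 108.92725 = 0.95183 u
Binding energy = Δm·c² = 0.95183 × 931.49 MeV/u = 886.620 MeV
Per nucleon: 886.620 / 109 = 8.134 MeV

8.13 MeV/nucleon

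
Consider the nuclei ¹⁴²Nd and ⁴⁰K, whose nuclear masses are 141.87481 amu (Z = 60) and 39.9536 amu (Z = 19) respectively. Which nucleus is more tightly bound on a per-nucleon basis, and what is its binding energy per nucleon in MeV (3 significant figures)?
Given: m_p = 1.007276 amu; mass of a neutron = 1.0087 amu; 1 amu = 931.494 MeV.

¹⁴²Nd: Σm = 60(1.007276) + 82(1.0087) = 143.149960 amu; Δm = 1.275150 amu; E_B = 1187.8 MeV; E_B/A = 8.3648 MeV
⁴⁰K: Σm = 19(1.007276) + 21(1.0087) = 40.320944 amu; Δm = 0.367344 amu; E_B = 342.179 MeV; E_B/A = 8.554 MeV
⁴⁰K has the higher binding energy per nucleon, so it is the more tightly bound nucleus.

⁴⁰K; 8.55 MeV/nucleon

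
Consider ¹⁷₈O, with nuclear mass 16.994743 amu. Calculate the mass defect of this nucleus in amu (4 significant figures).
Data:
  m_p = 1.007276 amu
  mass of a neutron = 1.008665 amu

0.1415 amu

The nucleus contains 8 protons and 17 − 8 = 9 neutrons.
Σm = 8·m_p + 9·m_n = 8.058208 + 9.077985 = 17.136193 amu
Mass defect Δm = 17.136193 − 16.994743 = 0.141450 amu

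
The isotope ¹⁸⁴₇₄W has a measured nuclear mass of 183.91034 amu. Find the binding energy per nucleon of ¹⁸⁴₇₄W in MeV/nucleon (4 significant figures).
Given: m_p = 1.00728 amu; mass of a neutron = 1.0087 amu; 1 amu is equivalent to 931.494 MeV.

With 74 protons and 110 neutrons (A = 184):
Mass of separated nucleons = 74(1.00728) + 110(1.0087) = 74.53872 + 110.9570 = 185.49572 amu
Mass defect Δm = 185.49572 − 183.91034 = 1.58538 amu
Binding energy = Δm·c² = 1.58538 × 931.494 MeV/amu = 1476.77 MeV
Per nucleon: 1476.77 / 184 = 8.026 MeV

8.026 MeV/nucleon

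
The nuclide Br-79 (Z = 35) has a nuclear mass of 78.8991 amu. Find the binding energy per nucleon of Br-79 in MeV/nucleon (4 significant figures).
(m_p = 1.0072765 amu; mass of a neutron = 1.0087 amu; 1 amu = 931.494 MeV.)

8.706 MeV/nucleon

The nucleus contains 35 protons and 79 − 35 = 44 neutrons.
Mass of separated nucleons = 35(1.0072765) + 44(1.0087) = 35.2546775 + 44.3828 = 79.6374775 amu
Δm = 79.6374775 − 78.8991 = 0.7383775 amu
Converting to energy: 0.7383775 amu × 931.494 MeV/amu = 687.794 MeV
Per nucleon: 687.794 / 79 = 8.706 MeV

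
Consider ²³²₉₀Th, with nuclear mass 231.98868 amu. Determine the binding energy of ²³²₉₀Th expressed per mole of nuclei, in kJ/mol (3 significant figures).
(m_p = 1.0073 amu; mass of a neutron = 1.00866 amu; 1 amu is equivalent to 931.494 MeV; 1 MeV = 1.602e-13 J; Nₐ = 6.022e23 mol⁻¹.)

1.71e+11 kJ/mol

With 90 protons and 142 neutrons (A = 232):
Total constituent mass: 90 × 1.0073 + 142 × 1.00866 = 233.88672 amu
Δm = 233.88672 − 231.98868 = 1.89804 amu
E_B = 1.89804 × 931.494 = 1768.01 MeV
Per nucleus in joules: 1768.01 MeV × 1.602e-13 J/MeV = 2.8324e-10 J
Per mole: 2.8324e-10 J × 6.022e23 mol⁻¹ = 1.7057e+14 J/mol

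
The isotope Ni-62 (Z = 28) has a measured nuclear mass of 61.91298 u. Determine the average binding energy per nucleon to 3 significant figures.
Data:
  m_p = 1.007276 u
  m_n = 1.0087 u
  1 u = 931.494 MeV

Σm = 28·m_p + 34·m_n = 28.203728 + 34.2958 = 62.499528 u
Mass defect Δm = 62.499528 − 61.91298 = 0.586548 u
E_B = 0.586548 × 931.494 = 546.366 MeV
Per nucleon: 546.366 / 62 = 8.812 MeV

8.81 MeV/nucleon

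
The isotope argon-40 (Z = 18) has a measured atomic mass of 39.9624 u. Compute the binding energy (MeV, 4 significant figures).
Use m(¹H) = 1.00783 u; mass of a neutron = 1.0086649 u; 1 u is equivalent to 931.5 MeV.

Z = 18, so N = A − Z = 40 − 18 = 22.
Mass of separated nucleons = 18(1.00783) + 22(1.0086649) = 18.14094 + 22.1906278 = 40.3315678 u
The mass defect is 40.3315678 − 39.9624 = 0.3691678 u.
Converting to energy: 0.3691678 u × 931.5 MeV/u = 343.880 MeV

343.9 MeV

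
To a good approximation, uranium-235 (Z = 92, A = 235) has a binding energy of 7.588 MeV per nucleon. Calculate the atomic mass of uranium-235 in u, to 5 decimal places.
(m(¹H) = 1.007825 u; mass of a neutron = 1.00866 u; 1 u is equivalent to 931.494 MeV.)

Total binding energy = 235 × 7.588 = 1783.180 MeV
Mass defect = 1783.180 MeV / (931.494 MeV/u) = 1.9143226 u
Constituent mass = 92(1.007825) + 143(1.00866) = 236.958280 u
Atomic mass = 236.958280 − 1.9143226 = 235.0439574 u ≈ 235.04396 u (to 5 decimal places)

235.04396 u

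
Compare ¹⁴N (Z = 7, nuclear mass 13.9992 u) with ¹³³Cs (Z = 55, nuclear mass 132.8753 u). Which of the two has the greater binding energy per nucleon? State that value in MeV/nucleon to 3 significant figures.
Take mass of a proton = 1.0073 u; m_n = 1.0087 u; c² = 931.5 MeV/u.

¹³³Cs; 8.44 MeV/nucleon

¹⁴N: Σm = 7(1.0073) + 7(1.0087) = 14.1120 u; Δm = 0.1128 u; E_B = 105.07 MeV; E_B/A = 7.505 MeV
¹³³Cs: Σm = 55(1.0073) + 78(1.0087) = 134.0801 u; Δm = 1.2048 u; E_B = 1122.3 MeV; E_B/A = 8.438 MeV
¹³³Cs has the higher binding energy per nucleon, so it is the more tightly bound nucleus.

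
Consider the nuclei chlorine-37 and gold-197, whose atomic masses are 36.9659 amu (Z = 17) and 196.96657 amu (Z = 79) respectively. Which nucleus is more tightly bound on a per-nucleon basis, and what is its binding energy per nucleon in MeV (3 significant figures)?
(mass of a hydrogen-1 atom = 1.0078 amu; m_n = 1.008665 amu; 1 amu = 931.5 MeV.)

chlorine-37: Σm = 17(1.0078) + 20(1.008665) = 37.305900 amu; Δm = 0.340000 amu; E_B = 316.71 MeV; E_B/A = 8.560 MeV
gold-197: Σm = 79(1.0078) + 118(1.008665) = 198.638670 amu; Δm = 1.672100 amu; E_B = 1557.56 MeV; E_B/A = 7.906 MeV
chlorine-37 has the higher binding energy per nucleon, so it is the more tightly bound nucleus.

chlorine-37; 8.56 MeV/nucleon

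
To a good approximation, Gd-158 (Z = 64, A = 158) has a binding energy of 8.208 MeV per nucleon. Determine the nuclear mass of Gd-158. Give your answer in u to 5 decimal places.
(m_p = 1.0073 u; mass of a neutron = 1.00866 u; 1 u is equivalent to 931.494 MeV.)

157.88900 u

Total binding energy = 158 × 8.208 = 1296.864 MeV
Mass defect = 1296.864 MeV / (931.494 MeV/u) = 1.3922409 u
Constituent mass = 64(1.0073) + 94(1.00866) = 159.28124 u
Nuclear mass = 159.28124 − 1.3922409 = 157.8889991 u ≈ 157.88900 u (to 5 decimal places)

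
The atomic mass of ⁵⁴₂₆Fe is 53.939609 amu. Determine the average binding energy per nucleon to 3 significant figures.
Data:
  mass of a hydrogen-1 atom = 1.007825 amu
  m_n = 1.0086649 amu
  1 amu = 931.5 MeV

Z = 26, so N = A − Z = 54 − 26 = 28.
Mass of separated nucleons = 26(1.007825) + 28(1.0086649) = 26.203450 + 28.2426172 = 54.4460672 amu
Mass defect Δm = 54.4460672 − 53.939609 = 0.5064582 amu
E_B = 0.5064582 × 931.5 = 471.766 MeV
BE/A = 471.766 MeV / 54 = 8.736 MeV/nucleon

8.74 MeV/nucleon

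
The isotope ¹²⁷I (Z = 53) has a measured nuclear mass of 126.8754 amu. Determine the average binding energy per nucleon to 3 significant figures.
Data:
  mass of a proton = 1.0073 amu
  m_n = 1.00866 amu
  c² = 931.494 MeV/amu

8.45 MeV/nucleon

Total constituent mass: 53 × 1.0073 + 74 × 1.00866 = 128.02774 amu
Mass defect Δm = 128.02774 − 126.8754 = 1.15234 amu
Binding energy = Δm·c² = 1.15234 × 931.494 MeV/amu = 1073.40 MeV
Per nucleon: 1073.40 / 127 = 8.452 MeV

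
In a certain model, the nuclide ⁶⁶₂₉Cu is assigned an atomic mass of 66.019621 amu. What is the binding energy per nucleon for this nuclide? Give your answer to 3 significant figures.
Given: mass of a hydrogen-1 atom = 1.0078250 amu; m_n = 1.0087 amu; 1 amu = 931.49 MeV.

Mass of separated nucleons = 29(1.0078250) + 37(1.0087) = 29.2269250 + 37.3219 = 66.5488250 amu
Mass defect Δm = 66.5488250 − 66.019621 = 0.5292040 amu
E_B = 0.5292040 × 931.49 = 492.948 MeV
Per nucleon: 492.948 / 66 = 7.469 MeV

7.47 MeV/nucleon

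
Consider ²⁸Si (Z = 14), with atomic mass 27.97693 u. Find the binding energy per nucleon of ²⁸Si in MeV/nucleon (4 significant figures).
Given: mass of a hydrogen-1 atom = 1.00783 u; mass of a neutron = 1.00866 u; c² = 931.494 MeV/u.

Total constituent mass: 14 × 1.00783 + 14 × 1.00866 = 28.23086 u
Δm = 28.23086 − 27.97693 = 0.25393 u
Converting to energy: 0.25393 u × 931.494 MeV/u = 236.534 MeV
Per nucleon: 236.534 / 28 = 8.448 MeV

8.448 MeV/nucleon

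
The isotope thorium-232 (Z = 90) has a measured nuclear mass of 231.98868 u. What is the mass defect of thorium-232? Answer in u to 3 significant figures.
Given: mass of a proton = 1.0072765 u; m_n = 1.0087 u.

1.90 u

Z = 90, so N = A − Z = 232 − 90 = 142.
Total constituent mass: 90 × 1.0072765 + 142 × 1.0087 = 233.8902850 u
The mass defect is 233.8902850 − 231.98868 = 1.9016050 u.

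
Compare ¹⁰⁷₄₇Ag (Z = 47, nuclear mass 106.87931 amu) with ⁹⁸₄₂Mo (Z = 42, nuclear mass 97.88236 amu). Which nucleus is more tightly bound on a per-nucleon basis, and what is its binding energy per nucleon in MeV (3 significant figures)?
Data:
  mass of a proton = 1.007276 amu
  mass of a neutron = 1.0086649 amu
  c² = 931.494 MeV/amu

¹⁰⁷₄₇Ag: Σm = 47(1.007276) + 60(1.0086649) = 107.8618660 amu; Δm = 0.9825560 amu; E_B = 915.25 MeV; E_B/A = 8.554 MeV
⁹⁸₄₂Mo: Σm = 42(1.007276) + 56(1.0086649) = 98.7908264 amu; Δm = 0.9084664 amu; E_B = 846.23 MeV; E_B/A = 8.635 MeV
⁹⁸₄₂Mo has the higher binding energy per nucleon, so it is the more tightly bound nucleus.

⁹⁸₄₂Mo; 8.64 MeV/nucleon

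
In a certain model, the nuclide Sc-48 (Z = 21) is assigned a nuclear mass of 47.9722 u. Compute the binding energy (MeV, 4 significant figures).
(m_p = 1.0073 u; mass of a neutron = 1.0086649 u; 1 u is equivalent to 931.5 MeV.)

386.6 MeV

The nucleus contains 21 protons and 48 − 21 = 27 neutrons.
Mass of separated nucleons = 21(1.0073) + 27(1.0086649) = 21.1533 + 27.2339523 = 48.3872523 u
The mass defect is 48.3872523 − 47.9722 = 0.4150523 u.
E_B = 0.4150523 × 931.5 = 386.621 MeV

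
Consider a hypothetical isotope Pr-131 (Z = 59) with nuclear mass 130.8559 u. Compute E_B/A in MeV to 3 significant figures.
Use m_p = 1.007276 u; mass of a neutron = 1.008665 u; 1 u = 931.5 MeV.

8.51 MeV/nucleon

Σm = 59·m_p + 72·m_n = 59.429284 + 72.623880 = 132.053164 u
Mass defect Δm = 132.053164 − 130.8559 = 1.197264 u
Binding energy = Δm·c² = 1.197264 × 931.5 MeV/u = 1115.25 MeV
Per nucleon: 1115.25 / 131 = 8.513 MeV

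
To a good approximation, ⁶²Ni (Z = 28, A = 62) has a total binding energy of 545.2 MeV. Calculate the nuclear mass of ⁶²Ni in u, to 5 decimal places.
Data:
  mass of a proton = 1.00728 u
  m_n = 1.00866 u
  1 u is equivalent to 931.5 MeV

61.91299 u

Mass defect = 545.2 MeV / (931.5 MeV/u) = 0.5852925 u
Constituent mass = 28(1.00728) + 34(1.00866) = 62.49828 u
Nuclear mass = 62.49828 − 0.5852925 = 61.9129875 u ≈ 61.91299 u (to 5 decimal places)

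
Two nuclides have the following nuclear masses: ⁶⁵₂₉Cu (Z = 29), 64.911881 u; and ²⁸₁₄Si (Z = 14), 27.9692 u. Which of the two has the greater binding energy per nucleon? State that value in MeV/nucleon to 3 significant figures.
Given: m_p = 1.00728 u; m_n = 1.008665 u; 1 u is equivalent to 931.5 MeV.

⁶⁵₂₉Cu: Σm = 29(1.00728) + 36(1.008665) = 65.523060 u; Δm = 0.611179 u; E_B = 569.31 MeV; E_B/A = 8.759 MeV
²⁸₁₄Si: Σm = 14(1.00728) + 14(1.008665) = 28.223230 u; Δm = 0.254030 u; E_B = 236.63 MeV; E_B/A = 8.451 MeV
⁶⁵₂₉Cu has the higher binding energy per nucleon, so it is the more tightly bound nucleus.

⁶⁵₂₉Cu; 8.76 MeV/nucleon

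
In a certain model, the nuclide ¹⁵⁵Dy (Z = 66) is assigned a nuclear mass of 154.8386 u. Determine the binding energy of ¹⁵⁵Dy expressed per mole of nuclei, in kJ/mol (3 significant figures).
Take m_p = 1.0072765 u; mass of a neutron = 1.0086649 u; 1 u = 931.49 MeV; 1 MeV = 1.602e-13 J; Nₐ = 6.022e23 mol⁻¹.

1.27e+11 kJ/mol

Σm = 66·m_p + 89·m_n = 66.4802490 + 89.7711761 = 156.2514251 u
Mass defect Δm = 156.2514251 − 154.8386 = 1.4128251 u
Binding energy = Δm·c² = 1.4128251 × 931.49 MeV/u = 1316.03 MeV
Per nucleus in joules: 1316.03 MeV × 1.602e-13 J/MeV = 2.1083e-10 J
Per mole: 2.1083e-10 J × 6.022e23 mol⁻¹ = 1.2696e+14 J/mol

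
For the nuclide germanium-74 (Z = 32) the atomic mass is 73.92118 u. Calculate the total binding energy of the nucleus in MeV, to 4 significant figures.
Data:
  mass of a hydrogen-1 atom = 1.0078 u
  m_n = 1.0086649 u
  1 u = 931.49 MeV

644.9 MeV

The nucleus contains 32 protons and 74 − 32 = 42 neutrons.
Σm = 32·m(¹H) + 42·m_n = 32.2496 + 42.3639258 = 74.6135258 u
Mass defect Δm = 74.6135258 − 73.92118 = 0.6923458 u
Converting to energy: 0.6923458 u × 931.49 MeV/u = 644.913 MeV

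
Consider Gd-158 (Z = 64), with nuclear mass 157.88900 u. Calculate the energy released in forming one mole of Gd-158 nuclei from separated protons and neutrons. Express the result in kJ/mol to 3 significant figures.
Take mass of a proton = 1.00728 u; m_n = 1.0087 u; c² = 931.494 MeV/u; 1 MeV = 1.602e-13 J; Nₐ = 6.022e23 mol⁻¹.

Total constituent mass: 64 × 1.00728 + 94 × 1.0087 = 159.28372 u
Mass defect Δm = 159.28372 − 157.88900 = 1.39472 u
Converting to energy: 1.39472 u × 931.494 MeV/u = 1299.17 MeV
Per nucleus in joules: 1299.17 MeV × 1.602e-13 J/MeV = 2.0813e-10 J
Per mole: 2.0813e-10 J × 6.022e23 mol⁻¹ = 1.2534e+14 J/mol

1.25e+11 kJ/mol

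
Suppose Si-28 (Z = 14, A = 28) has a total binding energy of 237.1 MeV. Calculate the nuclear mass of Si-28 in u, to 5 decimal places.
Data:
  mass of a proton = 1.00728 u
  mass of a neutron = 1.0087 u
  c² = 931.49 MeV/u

Mass defect = 237.1 MeV / (931.49 MeV/u) = 0.2545384 u
Constituent mass = 14(1.00728) + 14(1.0087) = 28.22372 u
Nuclear mass = 28.22372 − 0.2545384 = 27.9691816 u ≈ 27.96918 u (to 5 decimal places)

27.96918 u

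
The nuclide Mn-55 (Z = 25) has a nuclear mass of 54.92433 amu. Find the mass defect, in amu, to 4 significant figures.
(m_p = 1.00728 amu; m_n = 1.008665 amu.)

0.5176 amu

Σm = 25·m_p + 30·m_n = 25.18200 + 30.259950 = 55.441950 amu
Mass defect Δm = 55.441950 − 54.92433 = 0.517620 amu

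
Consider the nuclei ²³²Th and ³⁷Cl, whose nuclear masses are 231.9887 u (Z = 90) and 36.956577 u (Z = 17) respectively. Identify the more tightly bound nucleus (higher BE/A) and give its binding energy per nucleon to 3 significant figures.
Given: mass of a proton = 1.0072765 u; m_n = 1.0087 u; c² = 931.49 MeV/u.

²³²Th: Σm = 90(1.0072765) + 142(1.0087) = 233.8902850 u; Δm = 1.9015850 u; E_B = 1771.3 MeV; E_B/A = 7.6349 MeV
³⁷Cl: Σm = 17(1.0072765) + 20(1.0087) = 37.2977005 u; Δm = 0.3411235 u; E_B = 317.75 MeV; E_B/A = 8.588 MeV
³⁷Cl has the higher binding energy per nucleon, so it is the more tightly bound nucleus.

³⁷Cl; 8.59 MeV/nucleon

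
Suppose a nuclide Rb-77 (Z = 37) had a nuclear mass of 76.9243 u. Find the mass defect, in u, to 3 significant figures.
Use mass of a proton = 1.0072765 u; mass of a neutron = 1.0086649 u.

The nucleus contains 37 protons and 77 − 37 = 40 neutrons.
Σm = 37·m_p + 40·m_n = 37.2692305 + 40.3465960 = 77.6158265 u
The mass defect is 77.6158265 − 76.9243 = 0.6915265 u.

0.692 u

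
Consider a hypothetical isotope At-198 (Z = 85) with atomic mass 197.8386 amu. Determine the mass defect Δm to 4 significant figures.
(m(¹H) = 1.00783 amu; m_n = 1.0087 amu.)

1.810 amu

With 85 protons and 113 neutrons (A = 198):
Mass of separated nucleons = 85(1.00783) + 113(1.0087) = 85.66555 + 113.9831 = 199.64865 amu
Δm = 199.64865 − 197.8386 = 1.81005 amu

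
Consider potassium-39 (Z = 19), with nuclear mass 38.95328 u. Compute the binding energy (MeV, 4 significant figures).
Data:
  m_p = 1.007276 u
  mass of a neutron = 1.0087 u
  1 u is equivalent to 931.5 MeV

Z = 19, so N = A − Z = 39 − 19 = 20.
Σm = 19·m_p + 20·m_n = 19.138244 + 20.1740 = 39.312244 u
The mass defect is 39.312244 − 38.95328 = 0.358964 u.
Converting to energy: 0.358964 u × 931.5 MeV/u = 334.375 MeV

334.4 MeV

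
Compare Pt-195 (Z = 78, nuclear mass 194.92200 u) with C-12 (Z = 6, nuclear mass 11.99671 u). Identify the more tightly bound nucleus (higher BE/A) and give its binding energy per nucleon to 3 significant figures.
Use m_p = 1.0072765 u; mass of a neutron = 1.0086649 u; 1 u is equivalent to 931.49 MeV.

Pt-195: Σm = 78(1.0072765) + 117(1.0086649) = 196.5813603 u; Δm = 1.6593603 u; E_B = 1545.7 MeV; E_B/A = 7.927 MeV
C-12: Σm = 6(1.0072765) + 6(1.0086649) = 12.0956484 u; Δm = 0.0989384 u; E_B = 92.160 MeV; E_B/A = 7.680 MeV
Pt-195 has the higher binding energy per nucleon, so it is the more tightly bound nucleus.

Pt-195; 7.93 MeV/nucleon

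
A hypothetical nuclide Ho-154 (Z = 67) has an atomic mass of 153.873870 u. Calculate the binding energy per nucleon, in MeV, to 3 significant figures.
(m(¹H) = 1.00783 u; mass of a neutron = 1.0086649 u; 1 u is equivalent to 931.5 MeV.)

Mass of separated nucleons = 67(1.00783) + 87(1.0086649) = 67.52461 + 87.7538463 = 155.2784563 u
The mass defect is 155.2784563 − 153.873870 = 1.4045863 u.
E_B = 1.4045863 × 931.5 = 1308.37 MeV
BE/A = 1308.37 MeV / 154 = 8.496 MeV/nucleon

8.50 MeV/nucleon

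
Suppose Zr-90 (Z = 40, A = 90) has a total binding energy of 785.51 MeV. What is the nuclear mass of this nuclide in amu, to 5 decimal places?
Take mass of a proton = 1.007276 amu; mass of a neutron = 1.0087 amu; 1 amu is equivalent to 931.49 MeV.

Mass defect = 785.51 MeV / (931.49 MeV/amu) = 0.8432833 amu
Constituent mass = 40(1.007276) + 50(1.0087) = 90.726040 amu
Nuclear mass = 90.726040 − 0.8432833 = 89.8827567 amu ≈ 89.88276 amu (to 5 decimal places)

89.88276 amu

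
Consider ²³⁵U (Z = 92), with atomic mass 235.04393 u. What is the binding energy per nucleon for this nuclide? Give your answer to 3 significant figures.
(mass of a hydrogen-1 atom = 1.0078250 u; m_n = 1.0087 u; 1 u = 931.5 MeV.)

Mass of separated nucleons = 92(1.0078250) + 143(1.0087) = 92.7199000 + 144.2441 = 236.9640000 u
Δm = 236.9640000 − 235.04393 = 1.9200700 u
Binding energy = Δm·c² = 1.9200700 × 931.5 MeV/u = 1788.55 MeV
BE/A = 1788.55 MeV / 235 = 7.611 MeV/nucleon

7.61 MeV/nucleon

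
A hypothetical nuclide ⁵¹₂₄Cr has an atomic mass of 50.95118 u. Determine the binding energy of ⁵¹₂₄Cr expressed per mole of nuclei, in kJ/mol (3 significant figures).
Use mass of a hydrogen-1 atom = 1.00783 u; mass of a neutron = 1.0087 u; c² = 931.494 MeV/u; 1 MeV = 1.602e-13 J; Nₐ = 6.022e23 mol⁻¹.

With 24 protons and 27 neutrons (A = 51):
Σm = 24·m(¹H) + 27·m_n = 24.18792 + 27.2349 = 51.42282 u
Mass defect Δm = 51.42282 − 50.95118 = 0.47164 u
Binding energy = Δm·c² = 0.47164 × 931.494 MeV/u = 439.330 MeV
Per nucleus in joules: 439.330 MeV × 1.602e-13 J/MeV = 7.0381e-11 J
Per mole: 7.0381e-11 J × 6.022e23 mol⁻¹ = 4.2383e+13 J/mol

4.24e+10 kJ/mol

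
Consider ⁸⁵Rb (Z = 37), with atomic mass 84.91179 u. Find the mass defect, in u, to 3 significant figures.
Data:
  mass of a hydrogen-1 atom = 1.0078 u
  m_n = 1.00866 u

Mass of separated nucleons = 37(1.0078) + 48(1.00866) = 37.2886 + 48.41568 = 85.70428 u
The mass defect is 85.70428 − 84.91179 = 0.79249 u.

0.792 u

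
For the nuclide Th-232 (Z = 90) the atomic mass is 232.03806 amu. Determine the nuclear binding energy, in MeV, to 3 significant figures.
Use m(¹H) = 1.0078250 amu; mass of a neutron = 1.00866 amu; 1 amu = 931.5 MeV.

The nucleus contains 90 protons and 232 − 90 = 142 neutrons.
Mass of separated nucleons = 90(1.0078250) + 142(1.00866) = 90.7042500 + 143.22972 = 233.9339700 amu
Δm = 233.9339700 − 232.03806 = 1.8959100 amu
Converting to energy: 1.8959100 amu × 931.5 MeV/amu = 1766.04 MeV

1770 MeV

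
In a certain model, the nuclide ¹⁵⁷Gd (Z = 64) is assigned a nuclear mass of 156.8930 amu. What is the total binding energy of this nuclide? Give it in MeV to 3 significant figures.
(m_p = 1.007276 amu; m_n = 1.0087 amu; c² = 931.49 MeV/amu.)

1290 MeV

Z = 64, so N = A − Z = 157 − 64 = 93.
Total constituent mass: 64 × 1.007276 + 93 × 1.0087 = 158.274764 amu
Δm = 158.274764 − 156.8930 = 1.381764 amu
Binding energy = Δm·c² = 1.381764 × 931.49 MeV/amu = 1287.10 MeV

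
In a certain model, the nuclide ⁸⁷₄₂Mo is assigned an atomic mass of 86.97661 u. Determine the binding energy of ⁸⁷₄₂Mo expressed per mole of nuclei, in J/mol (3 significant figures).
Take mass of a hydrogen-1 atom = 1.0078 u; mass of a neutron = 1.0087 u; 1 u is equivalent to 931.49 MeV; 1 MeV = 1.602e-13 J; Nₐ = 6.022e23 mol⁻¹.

The nucleus contains 42 protons and 87 − 42 = 45 neutrons.
Σm = 42·m(¹H) + 45·m_n = 42.3276 + 45.3915 = 87.7191 u
Δm = 87.7191 − 86.97661 = 0.74249 u
Binding energy = Δm·c² = 0.74249 × 931.49 MeV/u = 691.622 MeV
Per nucleus in joules: 691.622 MeV × 1.602e-13 J/MeV = 1.1080e-10 J
Per mole: 1.1080e-10 J × 6.022e23 mol⁻¹ = 6.6724e+13 J/mol

6.67e+13 J/mol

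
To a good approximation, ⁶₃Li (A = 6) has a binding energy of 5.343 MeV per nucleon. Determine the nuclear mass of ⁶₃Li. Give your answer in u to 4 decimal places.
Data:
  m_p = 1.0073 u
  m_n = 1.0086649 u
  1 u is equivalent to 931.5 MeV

Total binding energy = 6 × 5.343 = 32.058 MeV
Mass defect = 32.058 MeV / (931.5 MeV/u) = 0.034415 u
Constituent mass = 3(1.0073) + 3(1.0086649) = 6.0478947 u
Nuclear mass = 6.0478947 − 0.034415 = 6.0134797 u ≈ 6.0135 u (to 4 decimal places)

6.0135 u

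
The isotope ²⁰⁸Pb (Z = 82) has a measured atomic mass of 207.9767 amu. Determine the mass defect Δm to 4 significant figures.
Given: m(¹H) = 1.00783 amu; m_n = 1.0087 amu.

With 82 protons and 126 neutrons (A = 208):
Mass of separated nucleons = 82(1.00783) + 126(1.0087) = 82.64206 + 127.0962 = 209.73826 amu
Δm = 209.73826 − 207.9767 = 1.76156 amu

1.762 amu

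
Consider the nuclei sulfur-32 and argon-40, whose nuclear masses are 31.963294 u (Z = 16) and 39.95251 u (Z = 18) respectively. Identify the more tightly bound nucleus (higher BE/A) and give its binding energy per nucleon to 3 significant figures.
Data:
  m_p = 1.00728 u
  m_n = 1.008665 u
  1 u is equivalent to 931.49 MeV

sulfur-32: Σm = 16(1.00728) + 16(1.008665) = 32.255120 u; Δm = 0.291826 u; E_B = 271.833 MeV; E_B/A = 8.4948 MeV
argon-40: Σm = 18(1.00728) + 22(1.008665) = 40.321670 u; Δm = 0.369160 u; E_B = 343.87 MeV; E_B/A = 8.597 MeV
argon-40 has the higher binding energy per nucleon, so it is the more tightly bound nucleus.

argon-40; 8.60 MeV/nucleon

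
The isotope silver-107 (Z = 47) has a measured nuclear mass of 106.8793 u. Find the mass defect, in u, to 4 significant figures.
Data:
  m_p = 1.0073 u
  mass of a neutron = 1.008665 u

0.9837 u

Σm = 47·m_p + 60·m_n = 47.3431 + 60.519900 = 107.863000 u
Mass defect Δm = 107.863000 − 106.8793 = 0.983700 u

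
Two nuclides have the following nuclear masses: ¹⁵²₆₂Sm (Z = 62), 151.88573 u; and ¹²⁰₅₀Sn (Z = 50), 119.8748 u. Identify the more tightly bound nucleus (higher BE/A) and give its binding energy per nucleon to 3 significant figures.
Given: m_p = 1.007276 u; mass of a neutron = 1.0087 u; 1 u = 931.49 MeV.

¹²⁰₅₀Sn; 8.52 MeV/nucleon

¹⁵²₆₂Sm: Σm = 62(1.007276) + 90(1.0087) = 153.234112 u; Δm = 1.348382 u; E_B = 1256.0 MeV; E_B/A = 8.263 MeV
¹²⁰₅₀Sn: Σm = 50(1.007276) + 70(1.0087) = 120.972800 u; Δm = 1.098000 u; E_B = 1022.8 MeV; E_B/A = 8.523 MeV
¹²⁰₅₀Sn has the higher binding energy per nucleon, so it is the more tightly bound nucleus.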